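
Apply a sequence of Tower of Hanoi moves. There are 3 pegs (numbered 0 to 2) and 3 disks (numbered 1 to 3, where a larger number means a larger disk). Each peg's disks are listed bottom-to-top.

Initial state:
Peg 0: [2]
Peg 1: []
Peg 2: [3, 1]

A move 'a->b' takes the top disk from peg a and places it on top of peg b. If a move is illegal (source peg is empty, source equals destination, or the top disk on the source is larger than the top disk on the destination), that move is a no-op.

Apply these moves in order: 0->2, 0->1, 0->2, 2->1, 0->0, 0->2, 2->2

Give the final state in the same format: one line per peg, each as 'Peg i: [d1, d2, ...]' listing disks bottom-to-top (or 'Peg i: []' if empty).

After move 1 (0->2):
Peg 0: [2]
Peg 1: []
Peg 2: [3, 1]

After move 2 (0->1):
Peg 0: []
Peg 1: [2]
Peg 2: [3, 1]

After move 3 (0->2):
Peg 0: []
Peg 1: [2]
Peg 2: [3, 1]

After move 4 (2->1):
Peg 0: []
Peg 1: [2, 1]
Peg 2: [3]

After move 5 (0->0):
Peg 0: []
Peg 1: [2, 1]
Peg 2: [3]

After move 6 (0->2):
Peg 0: []
Peg 1: [2, 1]
Peg 2: [3]

After move 7 (2->2):
Peg 0: []
Peg 1: [2, 1]
Peg 2: [3]

Answer: Peg 0: []
Peg 1: [2, 1]
Peg 2: [3]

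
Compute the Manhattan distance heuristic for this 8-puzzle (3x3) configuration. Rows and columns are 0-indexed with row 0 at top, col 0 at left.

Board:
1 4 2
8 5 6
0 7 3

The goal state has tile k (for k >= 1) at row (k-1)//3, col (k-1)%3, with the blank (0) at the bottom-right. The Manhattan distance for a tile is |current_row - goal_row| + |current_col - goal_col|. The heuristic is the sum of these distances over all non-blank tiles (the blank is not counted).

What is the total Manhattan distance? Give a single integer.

Answer: 8

Derivation:
Tile 1: at (0,0), goal (0,0), distance |0-0|+|0-0| = 0
Tile 4: at (0,1), goal (1,0), distance |0-1|+|1-0| = 2
Tile 2: at (0,2), goal (0,1), distance |0-0|+|2-1| = 1
Tile 8: at (1,0), goal (2,1), distance |1-2|+|0-1| = 2
Tile 5: at (1,1), goal (1,1), distance |1-1|+|1-1| = 0
Tile 6: at (1,2), goal (1,2), distance |1-1|+|2-2| = 0
Tile 7: at (2,1), goal (2,0), distance |2-2|+|1-0| = 1
Tile 3: at (2,2), goal (0,2), distance |2-0|+|2-2| = 2
Sum: 0 + 2 + 1 + 2 + 0 + 0 + 1 + 2 = 8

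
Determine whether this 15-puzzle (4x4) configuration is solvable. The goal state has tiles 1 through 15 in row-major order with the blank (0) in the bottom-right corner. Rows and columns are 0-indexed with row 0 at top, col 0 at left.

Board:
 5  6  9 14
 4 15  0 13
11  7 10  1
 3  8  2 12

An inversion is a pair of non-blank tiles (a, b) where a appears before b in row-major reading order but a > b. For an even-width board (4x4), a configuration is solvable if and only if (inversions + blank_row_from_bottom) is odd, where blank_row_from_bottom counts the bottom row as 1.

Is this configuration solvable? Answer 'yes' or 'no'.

Inversions: 59
Blank is in row 1 (0-indexed from top), which is row 3 counting from the bottom (bottom = 1).
59 + 3 = 62, which is even, so the puzzle is not solvable.

Answer: no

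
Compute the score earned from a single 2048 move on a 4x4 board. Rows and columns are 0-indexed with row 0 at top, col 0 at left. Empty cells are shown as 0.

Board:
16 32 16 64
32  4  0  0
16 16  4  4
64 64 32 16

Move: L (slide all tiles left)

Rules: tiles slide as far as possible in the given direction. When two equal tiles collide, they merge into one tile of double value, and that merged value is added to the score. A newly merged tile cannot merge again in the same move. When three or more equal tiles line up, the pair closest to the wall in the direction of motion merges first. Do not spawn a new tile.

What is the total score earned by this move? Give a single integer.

Answer: 168

Derivation:
Slide left:
row 0: [16, 32, 16, 64] -> [16, 32, 16, 64]  score +0 (running 0)
row 1: [32, 4, 0, 0] -> [32, 4, 0, 0]  score +0 (running 0)
row 2: [16, 16, 4, 4] -> [32, 8, 0, 0]  score +40 (running 40)
row 3: [64, 64, 32, 16] -> [128, 32, 16, 0]  score +128 (running 168)
Board after move:
 16  32  16  64
 32   4   0   0
 32   8   0   0
128  32  16   0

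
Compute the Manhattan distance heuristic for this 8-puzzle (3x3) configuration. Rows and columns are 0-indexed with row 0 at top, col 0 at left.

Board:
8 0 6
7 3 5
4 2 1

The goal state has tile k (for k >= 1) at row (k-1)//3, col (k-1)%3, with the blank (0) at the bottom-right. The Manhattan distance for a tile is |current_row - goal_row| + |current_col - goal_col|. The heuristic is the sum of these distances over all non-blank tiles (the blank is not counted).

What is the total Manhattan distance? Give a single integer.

Answer: 15

Derivation:
Tile 8: (0,0)->(2,1) = 3
Tile 6: (0,2)->(1,2) = 1
Tile 7: (1,0)->(2,0) = 1
Tile 3: (1,1)->(0,2) = 2
Tile 5: (1,2)->(1,1) = 1
Tile 4: (2,0)->(1,0) = 1
Tile 2: (2,1)->(0,1) = 2
Tile 1: (2,2)->(0,0) = 4
Sum: 3 + 1 + 1 + 2 + 1 + 1 + 2 + 4 = 15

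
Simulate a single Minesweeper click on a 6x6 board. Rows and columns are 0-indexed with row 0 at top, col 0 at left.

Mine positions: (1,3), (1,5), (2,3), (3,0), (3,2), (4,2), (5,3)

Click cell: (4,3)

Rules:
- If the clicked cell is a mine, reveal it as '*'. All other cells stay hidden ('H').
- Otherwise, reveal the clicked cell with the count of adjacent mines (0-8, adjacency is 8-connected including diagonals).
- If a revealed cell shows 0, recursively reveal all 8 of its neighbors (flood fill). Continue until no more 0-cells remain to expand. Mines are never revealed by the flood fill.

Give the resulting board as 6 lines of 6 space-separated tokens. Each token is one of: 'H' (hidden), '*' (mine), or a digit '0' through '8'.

H H H H H H
H H H H H H
H H H H H H
H H H H H H
H H H 3 H H
H H H H H H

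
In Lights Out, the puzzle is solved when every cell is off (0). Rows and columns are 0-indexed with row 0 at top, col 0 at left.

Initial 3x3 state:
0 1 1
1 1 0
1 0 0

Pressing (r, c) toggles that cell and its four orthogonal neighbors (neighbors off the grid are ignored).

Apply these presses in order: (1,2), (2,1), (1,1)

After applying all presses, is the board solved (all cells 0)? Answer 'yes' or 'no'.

Answer: yes

Derivation:
After press 1 at (1,2):
0 1 0
1 0 1
1 0 1

After press 2 at (2,1):
0 1 0
1 1 1
0 1 0

After press 3 at (1,1):
0 0 0
0 0 0
0 0 0

Lights still on: 0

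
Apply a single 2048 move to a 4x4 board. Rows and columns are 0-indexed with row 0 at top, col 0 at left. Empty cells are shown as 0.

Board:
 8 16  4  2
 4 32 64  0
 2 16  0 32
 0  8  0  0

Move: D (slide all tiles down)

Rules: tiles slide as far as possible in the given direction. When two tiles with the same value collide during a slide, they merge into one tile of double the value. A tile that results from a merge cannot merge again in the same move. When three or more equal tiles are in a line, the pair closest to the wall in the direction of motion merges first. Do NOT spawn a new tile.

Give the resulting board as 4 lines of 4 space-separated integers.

Answer:  0 16  0  0
 8 32  0  0
 4 16  4  2
 2  8 64 32

Derivation:
Slide down:
col 0: [8, 4, 2, 0] -> [0, 8, 4, 2]
col 1: [16, 32, 16, 8] -> [16, 32, 16, 8]
col 2: [4, 64, 0, 0] -> [0, 0, 4, 64]
col 3: [2, 0, 32, 0] -> [0, 0, 2, 32]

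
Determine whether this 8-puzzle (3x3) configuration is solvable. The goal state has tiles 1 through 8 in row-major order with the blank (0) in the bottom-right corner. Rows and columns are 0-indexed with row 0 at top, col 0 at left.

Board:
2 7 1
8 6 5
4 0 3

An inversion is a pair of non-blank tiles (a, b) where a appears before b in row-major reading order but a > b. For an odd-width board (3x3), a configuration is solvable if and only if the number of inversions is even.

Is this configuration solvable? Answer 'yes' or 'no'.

Inversions (pairs i<j in row-major order where tile[i] > tile[j] > 0): 16
16 is even, so the puzzle is solvable.

Answer: yes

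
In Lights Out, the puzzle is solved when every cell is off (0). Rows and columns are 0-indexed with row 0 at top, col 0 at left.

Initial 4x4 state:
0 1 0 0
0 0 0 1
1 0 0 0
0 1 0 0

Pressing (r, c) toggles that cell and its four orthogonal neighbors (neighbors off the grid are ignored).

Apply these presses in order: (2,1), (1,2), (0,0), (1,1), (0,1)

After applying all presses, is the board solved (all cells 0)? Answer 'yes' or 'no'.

Answer: yes

Derivation:
After press 1 at (2,1):
0 1 0 0
0 1 0 1
0 1 1 0
0 0 0 0

After press 2 at (1,2):
0 1 1 0
0 0 1 0
0 1 0 0
0 0 0 0

After press 3 at (0,0):
1 0 1 0
1 0 1 0
0 1 0 0
0 0 0 0

After press 4 at (1,1):
1 1 1 0
0 1 0 0
0 0 0 0
0 0 0 0

After press 5 at (0,1):
0 0 0 0
0 0 0 0
0 0 0 0
0 0 0 0

Lights still on: 0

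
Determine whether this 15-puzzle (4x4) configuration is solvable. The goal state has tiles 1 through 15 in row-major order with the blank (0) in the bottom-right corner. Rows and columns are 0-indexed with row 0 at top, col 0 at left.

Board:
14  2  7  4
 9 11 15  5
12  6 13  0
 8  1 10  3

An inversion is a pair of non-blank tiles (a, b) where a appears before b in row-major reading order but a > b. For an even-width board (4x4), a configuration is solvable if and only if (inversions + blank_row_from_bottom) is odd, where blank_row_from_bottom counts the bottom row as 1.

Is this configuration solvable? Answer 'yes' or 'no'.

Inversions: 56
Blank is in row 2 (0-indexed from top), which is row 2 counting from the bottom (bottom = 1).
56 + 2 = 58, which is even, so the puzzle is not solvable.

Answer: no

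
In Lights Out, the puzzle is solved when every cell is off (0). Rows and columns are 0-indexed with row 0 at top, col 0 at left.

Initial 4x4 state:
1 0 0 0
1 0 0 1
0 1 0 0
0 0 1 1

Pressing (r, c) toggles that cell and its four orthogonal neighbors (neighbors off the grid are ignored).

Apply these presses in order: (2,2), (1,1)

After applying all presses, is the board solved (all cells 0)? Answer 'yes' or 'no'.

After press 1 at (2,2):
1 0 0 0
1 0 1 1
0 0 1 1
0 0 0 1

After press 2 at (1,1):
1 1 0 0
0 1 0 1
0 1 1 1
0 0 0 1

Lights still on: 8

Answer: no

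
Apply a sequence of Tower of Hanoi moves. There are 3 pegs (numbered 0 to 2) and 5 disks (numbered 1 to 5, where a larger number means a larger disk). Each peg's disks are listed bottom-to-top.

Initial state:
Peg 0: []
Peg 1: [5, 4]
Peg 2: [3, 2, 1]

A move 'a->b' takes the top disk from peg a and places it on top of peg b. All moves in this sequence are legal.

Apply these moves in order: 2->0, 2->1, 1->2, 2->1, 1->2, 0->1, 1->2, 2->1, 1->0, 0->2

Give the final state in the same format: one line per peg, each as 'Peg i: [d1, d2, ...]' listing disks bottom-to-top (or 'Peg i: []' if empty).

Answer: Peg 0: []
Peg 1: [5, 4]
Peg 2: [3, 2, 1]

Derivation:
After move 1 (2->0):
Peg 0: [1]
Peg 1: [5, 4]
Peg 2: [3, 2]

After move 2 (2->1):
Peg 0: [1]
Peg 1: [5, 4, 2]
Peg 2: [3]

After move 3 (1->2):
Peg 0: [1]
Peg 1: [5, 4]
Peg 2: [3, 2]

After move 4 (2->1):
Peg 0: [1]
Peg 1: [5, 4, 2]
Peg 2: [3]

After move 5 (1->2):
Peg 0: [1]
Peg 1: [5, 4]
Peg 2: [3, 2]

After move 6 (0->1):
Peg 0: []
Peg 1: [5, 4, 1]
Peg 2: [3, 2]

After move 7 (1->2):
Peg 0: []
Peg 1: [5, 4]
Peg 2: [3, 2, 1]

After move 8 (2->1):
Peg 0: []
Peg 1: [5, 4, 1]
Peg 2: [3, 2]

After move 9 (1->0):
Peg 0: [1]
Peg 1: [5, 4]
Peg 2: [3, 2]

After move 10 (0->2):
Peg 0: []
Peg 1: [5, 4]
Peg 2: [3, 2, 1]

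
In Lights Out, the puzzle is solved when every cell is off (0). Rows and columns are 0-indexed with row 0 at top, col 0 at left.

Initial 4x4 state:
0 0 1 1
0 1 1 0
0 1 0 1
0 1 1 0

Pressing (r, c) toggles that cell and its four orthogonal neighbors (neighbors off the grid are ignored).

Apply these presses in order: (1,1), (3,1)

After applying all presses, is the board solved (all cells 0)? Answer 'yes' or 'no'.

Answer: no

Derivation:
After press 1 at (1,1):
0 1 1 1
1 0 0 0
0 0 0 1
0 1 1 0

After press 2 at (3,1):
0 1 1 1
1 0 0 0
0 1 0 1
1 0 0 0

Lights still on: 7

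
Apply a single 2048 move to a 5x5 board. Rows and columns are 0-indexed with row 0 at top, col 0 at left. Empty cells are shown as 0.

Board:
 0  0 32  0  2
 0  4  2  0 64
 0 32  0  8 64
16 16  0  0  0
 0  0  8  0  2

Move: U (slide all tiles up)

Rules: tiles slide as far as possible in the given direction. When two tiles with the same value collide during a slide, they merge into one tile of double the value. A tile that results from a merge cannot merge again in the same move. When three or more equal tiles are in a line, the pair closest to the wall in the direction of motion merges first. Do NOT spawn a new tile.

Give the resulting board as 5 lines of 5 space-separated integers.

Answer:  16   4  32   8   2
  0  32   2   0 128
  0  16   8   0   2
  0   0   0   0   0
  0   0   0   0   0

Derivation:
Slide up:
col 0: [0, 0, 0, 16, 0] -> [16, 0, 0, 0, 0]
col 1: [0, 4, 32, 16, 0] -> [4, 32, 16, 0, 0]
col 2: [32, 2, 0, 0, 8] -> [32, 2, 8, 0, 0]
col 3: [0, 0, 8, 0, 0] -> [8, 0, 0, 0, 0]
col 4: [2, 64, 64, 0, 2] -> [2, 128, 2, 0, 0]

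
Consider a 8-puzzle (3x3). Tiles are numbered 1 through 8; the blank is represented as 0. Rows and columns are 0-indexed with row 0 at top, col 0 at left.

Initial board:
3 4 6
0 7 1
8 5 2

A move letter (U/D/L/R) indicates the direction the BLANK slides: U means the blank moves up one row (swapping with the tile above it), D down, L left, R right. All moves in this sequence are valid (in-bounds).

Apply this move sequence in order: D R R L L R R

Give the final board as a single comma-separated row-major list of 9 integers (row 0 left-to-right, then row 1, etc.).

After move 1 (D):
3 4 6
8 7 1
0 5 2

After move 2 (R):
3 4 6
8 7 1
5 0 2

After move 3 (R):
3 4 6
8 7 1
5 2 0

After move 4 (L):
3 4 6
8 7 1
5 0 2

After move 5 (L):
3 4 6
8 7 1
0 5 2

After move 6 (R):
3 4 6
8 7 1
5 0 2

After move 7 (R):
3 4 6
8 7 1
5 2 0

Answer: 3, 4, 6, 8, 7, 1, 5, 2, 0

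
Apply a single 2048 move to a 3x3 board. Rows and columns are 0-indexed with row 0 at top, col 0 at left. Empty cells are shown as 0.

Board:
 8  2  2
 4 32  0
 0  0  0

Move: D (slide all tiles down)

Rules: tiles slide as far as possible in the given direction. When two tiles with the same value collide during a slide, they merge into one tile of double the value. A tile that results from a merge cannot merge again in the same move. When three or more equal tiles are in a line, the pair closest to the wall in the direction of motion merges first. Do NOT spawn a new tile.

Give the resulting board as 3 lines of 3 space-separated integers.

Answer:  0  0  0
 8  2  0
 4 32  2

Derivation:
Slide down:
col 0: [8, 4, 0] -> [0, 8, 4]
col 1: [2, 32, 0] -> [0, 2, 32]
col 2: [2, 0, 0] -> [0, 0, 2]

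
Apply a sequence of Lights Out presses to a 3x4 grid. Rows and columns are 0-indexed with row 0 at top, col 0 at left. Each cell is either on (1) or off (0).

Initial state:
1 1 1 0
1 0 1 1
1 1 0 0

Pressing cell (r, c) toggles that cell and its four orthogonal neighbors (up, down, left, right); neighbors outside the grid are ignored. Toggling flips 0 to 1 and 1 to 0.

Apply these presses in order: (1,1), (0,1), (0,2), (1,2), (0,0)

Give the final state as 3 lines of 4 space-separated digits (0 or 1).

Answer: 1 1 0 1
1 1 0 0
1 0 1 0

Derivation:
After press 1 at (1,1):
1 0 1 0
0 1 0 1
1 0 0 0

After press 2 at (0,1):
0 1 0 0
0 0 0 1
1 0 0 0

After press 3 at (0,2):
0 0 1 1
0 0 1 1
1 0 0 0

After press 4 at (1,2):
0 0 0 1
0 1 0 0
1 0 1 0

After press 5 at (0,0):
1 1 0 1
1 1 0 0
1 0 1 0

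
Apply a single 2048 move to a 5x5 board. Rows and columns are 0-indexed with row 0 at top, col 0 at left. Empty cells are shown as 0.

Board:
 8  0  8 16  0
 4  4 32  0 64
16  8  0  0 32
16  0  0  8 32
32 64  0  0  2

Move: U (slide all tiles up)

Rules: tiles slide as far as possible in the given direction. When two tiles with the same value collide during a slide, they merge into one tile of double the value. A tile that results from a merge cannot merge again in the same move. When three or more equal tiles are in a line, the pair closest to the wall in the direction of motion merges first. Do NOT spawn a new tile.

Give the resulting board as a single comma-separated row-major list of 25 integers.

Answer: 8, 4, 8, 16, 64, 4, 8, 32, 8, 64, 32, 64, 0, 0, 2, 32, 0, 0, 0, 0, 0, 0, 0, 0, 0

Derivation:
Slide up:
col 0: [8, 4, 16, 16, 32] -> [8, 4, 32, 32, 0]
col 1: [0, 4, 8, 0, 64] -> [4, 8, 64, 0, 0]
col 2: [8, 32, 0, 0, 0] -> [8, 32, 0, 0, 0]
col 3: [16, 0, 0, 8, 0] -> [16, 8, 0, 0, 0]
col 4: [0, 64, 32, 32, 2] -> [64, 64, 2, 0, 0]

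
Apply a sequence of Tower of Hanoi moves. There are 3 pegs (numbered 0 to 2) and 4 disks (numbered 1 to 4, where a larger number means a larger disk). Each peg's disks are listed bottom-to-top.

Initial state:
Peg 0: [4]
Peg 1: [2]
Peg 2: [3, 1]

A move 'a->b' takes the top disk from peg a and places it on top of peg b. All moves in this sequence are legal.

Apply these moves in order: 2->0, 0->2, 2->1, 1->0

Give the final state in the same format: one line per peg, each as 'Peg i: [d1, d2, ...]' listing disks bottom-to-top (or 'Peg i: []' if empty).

After move 1 (2->0):
Peg 0: [4, 1]
Peg 1: [2]
Peg 2: [3]

After move 2 (0->2):
Peg 0: [4]
Peg 1: [2]
Peg 2: [3, 1]

After move 3 (2->1):
Peg 0: [4]
Peg 1: [2, 1]
Peg 2: [3]

After move 4 (1->0):
Peg 0: [4, 1]
Peg 1: [2]
Peg 2: [3]

Answer: Peg 0: [4, 1]
Peg 1: [2]
Peg 2: [3]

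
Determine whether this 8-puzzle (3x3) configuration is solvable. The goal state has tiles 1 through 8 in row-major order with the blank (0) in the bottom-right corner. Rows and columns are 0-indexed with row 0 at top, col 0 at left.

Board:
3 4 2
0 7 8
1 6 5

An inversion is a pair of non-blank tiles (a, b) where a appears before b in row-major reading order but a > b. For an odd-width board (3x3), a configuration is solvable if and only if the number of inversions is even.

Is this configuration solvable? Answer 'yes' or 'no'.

Inversions (pairs i<j in row-major order where tile[i] > tile[j] > 0): 12
12 is even, so the puzzle is solvable.

Answer: yes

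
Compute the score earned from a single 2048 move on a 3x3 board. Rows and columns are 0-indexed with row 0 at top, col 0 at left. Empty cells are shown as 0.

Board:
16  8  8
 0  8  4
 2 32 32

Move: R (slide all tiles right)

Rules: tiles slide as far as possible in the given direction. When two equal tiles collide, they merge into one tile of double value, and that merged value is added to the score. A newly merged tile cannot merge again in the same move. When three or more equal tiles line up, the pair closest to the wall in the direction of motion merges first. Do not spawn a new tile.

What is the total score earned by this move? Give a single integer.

Slide right:
row 0: [16, 8, 8] -> [0, 16, 16]  score +16 (running 16)
row 1: [0, 8, 4] -> [0, 8, 4]  score +0 (running 16)
row 2: [2, 32, 32] -> [0, 2, 64]  score +64 (running 80)
Board after move:
 0 16 16
 0  8  4
 0  2 64

Answer: 80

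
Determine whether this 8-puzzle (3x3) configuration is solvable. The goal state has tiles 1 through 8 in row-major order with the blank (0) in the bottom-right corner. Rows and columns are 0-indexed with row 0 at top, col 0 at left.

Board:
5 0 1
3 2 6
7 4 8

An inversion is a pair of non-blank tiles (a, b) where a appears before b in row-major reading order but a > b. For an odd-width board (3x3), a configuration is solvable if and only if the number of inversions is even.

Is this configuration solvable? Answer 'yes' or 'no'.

Inversions (pairs i<j in row-major order where tile[i] > tile[j] > 0): 7
7 is odd, so the puzzle is not solvable.

Answer: no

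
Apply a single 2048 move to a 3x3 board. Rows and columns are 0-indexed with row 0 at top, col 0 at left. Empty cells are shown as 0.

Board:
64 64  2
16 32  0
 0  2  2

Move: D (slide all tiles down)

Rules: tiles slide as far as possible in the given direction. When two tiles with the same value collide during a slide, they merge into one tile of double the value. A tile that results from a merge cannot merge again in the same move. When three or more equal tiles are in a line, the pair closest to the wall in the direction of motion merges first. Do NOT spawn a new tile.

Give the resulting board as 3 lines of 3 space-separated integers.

Answer:  0 64  0
64 32  0
16  2  4

Derivation:
Slide down:
col 0: [64, 16, 0] -> [0, 64, 16]
col 1: [64, 32, 2] -> [64, 32, 2]
col 2: [2, 0, 2] -> [0, 0, 4]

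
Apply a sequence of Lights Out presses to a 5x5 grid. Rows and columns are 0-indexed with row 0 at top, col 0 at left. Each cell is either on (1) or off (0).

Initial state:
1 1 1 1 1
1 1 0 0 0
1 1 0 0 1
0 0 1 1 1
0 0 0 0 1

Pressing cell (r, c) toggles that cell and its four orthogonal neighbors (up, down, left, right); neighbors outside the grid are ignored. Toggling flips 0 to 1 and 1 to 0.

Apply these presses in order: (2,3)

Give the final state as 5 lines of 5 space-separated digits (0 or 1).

Answer: 1 1 1 1 1
1 1 0 1 0
1 1 1 1 0
0 0 1 0 1
0 0 0 0 1

Derivation:
After press 1 at (2,3):
1 1 1 1 1
1 1 0 1 0
1 1 1 1 0
0 0 1 0 1
0 0 0 0 1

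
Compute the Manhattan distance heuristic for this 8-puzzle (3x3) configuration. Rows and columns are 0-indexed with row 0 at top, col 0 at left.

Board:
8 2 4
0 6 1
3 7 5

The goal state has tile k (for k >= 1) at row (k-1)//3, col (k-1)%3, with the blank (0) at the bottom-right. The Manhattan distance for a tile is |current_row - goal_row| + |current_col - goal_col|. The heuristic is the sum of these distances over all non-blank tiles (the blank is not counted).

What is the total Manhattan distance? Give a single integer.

Answer: 17

Derivation:
Tile 8: (0,0)->(2,1) = 3
Tile 2: (0,1)->(0,1) = 0
Tile 4: (0,2)->(1,0) = 3
Tile 6: (1,1)->(1,2) = 1
Tile 1: (1,2)->(0,0) = 3
Tile 3: (2,0)->(0,2) = 4
Tile 7: (2,1)->(2,0) = 1
Tile 5: (2,2)->(1,1) = 2
Sum: 3 + 0 + 3 + 1 + 3 + 4 + 1 + 2 = 17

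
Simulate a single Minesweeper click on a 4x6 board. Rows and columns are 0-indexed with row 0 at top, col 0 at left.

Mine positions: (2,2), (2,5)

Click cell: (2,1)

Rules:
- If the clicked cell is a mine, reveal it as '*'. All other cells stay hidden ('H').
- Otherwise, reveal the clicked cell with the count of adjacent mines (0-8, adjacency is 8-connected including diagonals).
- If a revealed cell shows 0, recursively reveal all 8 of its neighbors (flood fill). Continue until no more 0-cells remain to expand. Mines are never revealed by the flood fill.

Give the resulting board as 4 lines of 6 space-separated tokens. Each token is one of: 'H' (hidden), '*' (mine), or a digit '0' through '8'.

H H H H H H
H H H H H H
H 1 H H H H
H H H H H H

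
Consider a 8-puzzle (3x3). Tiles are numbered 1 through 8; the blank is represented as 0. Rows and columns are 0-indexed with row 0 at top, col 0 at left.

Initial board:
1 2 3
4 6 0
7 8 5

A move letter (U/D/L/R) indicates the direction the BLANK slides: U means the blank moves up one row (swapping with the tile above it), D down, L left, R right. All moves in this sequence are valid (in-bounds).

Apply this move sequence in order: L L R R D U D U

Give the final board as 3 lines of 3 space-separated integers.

Answer: 1 2 3
4 6 0
7 8 5

Derivation:
After move 1 (L):
1 2 3
4 0 6
7 8 5

After move 2 (L):
1 2 3
0 4 6
7 8 5

After move 3 (R):
1 2 3
4 0 6
7 8 5

After move 4 (R):
1 2 3
4 6 0
7 8 5

After move 5 (D):
1 2 3
4 6 5
7 8 0

After move 6 (U):
1 2 3
4 6 0
7 8 5

After move 7 (D):
1 2 3
4 6 5
7 8 0

After move 8 (U):
1 2 3
4 6 0
7 8 5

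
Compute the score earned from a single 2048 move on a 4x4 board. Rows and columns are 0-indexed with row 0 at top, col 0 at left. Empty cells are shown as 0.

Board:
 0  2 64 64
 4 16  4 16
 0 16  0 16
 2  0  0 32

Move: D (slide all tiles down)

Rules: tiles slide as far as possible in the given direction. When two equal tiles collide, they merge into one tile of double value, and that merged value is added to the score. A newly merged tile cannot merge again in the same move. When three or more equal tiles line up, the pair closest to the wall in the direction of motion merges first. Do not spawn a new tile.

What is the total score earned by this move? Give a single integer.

Slide down:
col 0: [0, 4, 0, 2] -> [0, 0, 4, 2]  score +0 (running 0)
col 1: [2, 16, 16, 0] -> [0, 0, 2, 32]  score +32 (running 32)
col 2: [64, 4, 0, 0] -> [0, 0, 64, 4]  score +0 (running 32)
col 3: [64, 16, 16, 32] -> [0, 64, 32, 32]  score +32 (running 64)
Board after move:
 0  0  0  0
 0  0  0 64
 4  2 64 32
 2 32  4 32

Answer: 64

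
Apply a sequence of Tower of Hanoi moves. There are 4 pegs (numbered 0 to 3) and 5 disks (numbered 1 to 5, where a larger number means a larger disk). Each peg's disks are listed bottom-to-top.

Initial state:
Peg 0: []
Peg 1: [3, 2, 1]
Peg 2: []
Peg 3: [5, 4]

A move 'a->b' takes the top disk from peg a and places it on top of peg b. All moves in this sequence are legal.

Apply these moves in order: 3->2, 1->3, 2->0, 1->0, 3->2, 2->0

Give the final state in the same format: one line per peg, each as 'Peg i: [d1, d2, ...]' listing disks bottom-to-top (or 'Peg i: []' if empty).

Answer: Peg 0: [4, 2, 1]
Peg 1: [3]
Peg 2: []
Peg 3: [5]

Derivation:
After move 1 (3->2):
Peg 0: []
Peg 1: [3, 2, 1]
Peg 2: [4]
Peg 3: [5]

After move 2 (1->3):
Peg 0: []
Peg 1: [3, 2]
Peg 2: [4]
Peg 3: [5, 1]

After move 3 (2->0):
Peg 0: [4]
Peg 1: [3, 2]
Peg 2: []
Peg 3: [5, 1]

After move 4 (1->0):
Peg 0: [4, 2]
Peg 1: [3]
Peg 2: []
Peg 3: [5, 1]

After move 5 (3->2):
Peg 0: [4, 2]
Peg 1: [3]
Peg 2: [1]
Peg 3: [5]

After move 6 (2->0):
Peg 0: [4, 2, 1]
Peg 1: [3]
Peg 2: []
Peg 3: [5]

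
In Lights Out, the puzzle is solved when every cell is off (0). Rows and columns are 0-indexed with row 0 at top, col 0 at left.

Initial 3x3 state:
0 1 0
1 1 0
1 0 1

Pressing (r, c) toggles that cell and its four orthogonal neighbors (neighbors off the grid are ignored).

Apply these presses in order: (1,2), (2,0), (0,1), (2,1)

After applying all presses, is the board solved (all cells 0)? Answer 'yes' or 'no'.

After press 1 at (1,2):
0 1 1
1 0 1
1 0 0

After press 2 at (2,0):
0 1 1
0 0 1
0 1 0

After press 3 at (0,1):
1 0 0
0 1 1
0 1 0

After press 4 at (2,1):
1 0 0
0 0 1
1 0 1

Lights still on: 4

Answer: no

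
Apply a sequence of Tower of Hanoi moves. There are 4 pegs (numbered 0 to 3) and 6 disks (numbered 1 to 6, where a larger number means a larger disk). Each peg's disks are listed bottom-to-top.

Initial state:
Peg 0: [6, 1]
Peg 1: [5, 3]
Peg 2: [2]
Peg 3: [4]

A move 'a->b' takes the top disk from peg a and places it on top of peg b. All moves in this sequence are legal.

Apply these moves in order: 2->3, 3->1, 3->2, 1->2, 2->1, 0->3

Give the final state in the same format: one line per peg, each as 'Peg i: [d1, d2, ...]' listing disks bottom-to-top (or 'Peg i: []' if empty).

Answer: Peg 0: [6]
Peg 1: [5, 3, 2]
Peg 2: [4]
Peg 3: [1]

Derivation:
After move 1 (2->3):
Peg 0: [6, 1]
Peg 1: [5, 3]
Peg 2: []
Peg 3: [4, 2]

After move 2 (3->1):
Peg 0: [6, 1]
Peg 1: [5, 3, 2]
Peg 2: []
Peg 3: [4]

After move 3 (3->2):
Peg 0: [6, 1]
Peg 1: [5, 3, 2]
Peg 2: [4]
Peg 3: []

After move 4 (1->2):
Peg 0: [6, 1]
Peg 1: [5, 3]
Peg 2: [4, 2]
Peg 3: []

After move 5 (2->1):
Peg 0: [6, 1]
Peg 1: [5, 3, 2]
Peg 2: [4]
Peg 3: []

After move 6 (0->3):
Peg 0: [6]
Peg 1: [5, 3, 2]
Peg 2: [4]
Peg 3: [1]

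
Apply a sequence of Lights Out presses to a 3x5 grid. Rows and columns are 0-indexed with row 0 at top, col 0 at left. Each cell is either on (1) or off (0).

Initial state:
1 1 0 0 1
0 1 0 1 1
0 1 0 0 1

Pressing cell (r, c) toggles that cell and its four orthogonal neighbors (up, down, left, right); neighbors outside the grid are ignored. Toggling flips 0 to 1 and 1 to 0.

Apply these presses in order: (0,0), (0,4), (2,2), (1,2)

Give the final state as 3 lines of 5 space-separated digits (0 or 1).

After press 1 at (0,0):
0 0 0 0 1
1 1 0 1 1
0 1 0 0 1

After press 2 at (0,4):
0 0 0 1 0
1 1 0 1 0
0 1 0 0 1

After press 3 at (2,2):
0 0 0 1 0
1 1 1 1 0
0 0 1 1 1

After press 4 at (1,2):
0 0 1 1 0
1 0 0 0 0
0 0 0 1 1

Answer: 0 0 1 1 0
1 0 0 0 0
0 0 0 1 1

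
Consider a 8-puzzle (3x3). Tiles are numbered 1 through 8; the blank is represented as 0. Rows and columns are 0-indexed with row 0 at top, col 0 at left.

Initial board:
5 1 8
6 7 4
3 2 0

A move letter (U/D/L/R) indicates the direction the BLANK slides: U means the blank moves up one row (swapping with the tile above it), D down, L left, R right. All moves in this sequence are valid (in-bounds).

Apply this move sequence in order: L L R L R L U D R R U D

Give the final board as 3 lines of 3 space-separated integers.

Answer: 5 1 8
6 7 4
3 2 0

Derivation:
After move 1 (L):
5 1 8
6 7 4
3 0 2

After move 2 (L):
5 1 8
6 7 4
0 3 2

After move 3 (R):
5 1 8
6 7 4
3 0 2

After move 4 (L):
5 1 8
6 7 4
0 3 2

After move 5 (R):
5 1 8
6 7 4
3 0 2

After move 6 (L):
5 1 8
6 7 4
0 3 2

After move 7 (U):
5 1 8
0 7 4
6 3 2

After move 8 (D):
5 1 8
6 7 4
0 3 2

After move 9 (R):
5 1 8
6 7 4
3 0 2

After move 10 (R):
5 1 8
6 7 4
3 2 0

After move 11 (U):
5 1 8
6 7 0
3 2 4

After move 12 (D):
5 1 8
6 7 4
3 2 0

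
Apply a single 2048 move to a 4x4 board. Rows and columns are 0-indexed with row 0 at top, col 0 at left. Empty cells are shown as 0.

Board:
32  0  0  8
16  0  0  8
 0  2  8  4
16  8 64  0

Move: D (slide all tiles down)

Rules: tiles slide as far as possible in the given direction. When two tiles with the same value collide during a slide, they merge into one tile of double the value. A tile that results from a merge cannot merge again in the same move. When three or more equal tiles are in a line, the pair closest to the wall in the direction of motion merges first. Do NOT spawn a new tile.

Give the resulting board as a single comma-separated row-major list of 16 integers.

Answer: 0, 0, 0, 0, 0, 0, 0, 0, 32, 2, 8, 16, 32, 8, 64, 4

Derivation:
Slide down:
col 0: [32, 16, 0, 16] -> [0, 0, 32, 32]
col 1: [0, 0, 2, 8] -> [0, 0, 2, 8]
col 2: [0, 0, 8, 64] -> [0, 0, 8, 64]
col 3: [8, 8, 4, 0] -> [0, 0, 16, 4]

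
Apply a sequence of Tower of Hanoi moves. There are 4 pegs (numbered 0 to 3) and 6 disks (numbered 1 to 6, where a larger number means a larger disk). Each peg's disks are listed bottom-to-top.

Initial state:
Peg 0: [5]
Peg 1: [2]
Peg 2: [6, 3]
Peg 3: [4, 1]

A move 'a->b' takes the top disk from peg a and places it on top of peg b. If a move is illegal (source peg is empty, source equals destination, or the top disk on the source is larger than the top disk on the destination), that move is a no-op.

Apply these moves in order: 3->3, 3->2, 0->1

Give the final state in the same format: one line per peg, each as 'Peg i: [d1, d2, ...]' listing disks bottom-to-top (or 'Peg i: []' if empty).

After move 1 (3->3):
Peg 0: [5]
Peg 1: [2]
Peg 2: [6, 3]
Peg 3: [4, 1]

After move 2 (3->2):
Peg 0: [5]
Peg 1: [2]
Peg 2: [6, 3, 1]
Peg 3: [4]

After move 3 (0->1):
Peg 0: [5]
Peg 1: [2]
Peg 2: [6, 3, 1]
Peg 3: [4]

Answer: Peg 0: [5]
Peg 1: [2]
Peg 2: [6, 3, 1]
Peg 3: [4]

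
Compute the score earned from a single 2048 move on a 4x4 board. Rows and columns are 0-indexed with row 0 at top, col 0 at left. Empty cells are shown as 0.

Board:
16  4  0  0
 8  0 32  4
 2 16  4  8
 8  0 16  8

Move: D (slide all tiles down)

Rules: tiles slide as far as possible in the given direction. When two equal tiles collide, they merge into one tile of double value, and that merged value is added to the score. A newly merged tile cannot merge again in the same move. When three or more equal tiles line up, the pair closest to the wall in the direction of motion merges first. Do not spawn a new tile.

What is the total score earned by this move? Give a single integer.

Answer: 16

Derivation:
Slide down:
col 0: [16, 8, 2, 8] -> [16, 8, 2, 8]  score +0 (running 0)
col 1: [4, 0, 16, 0] -> [0, 0, 4, 16]  score +0 (running 0)
col 2: [0, 32, 4, 16] -> [0, 32, 4, 16]  score +0 (running 0)
col 3: [0, 4, 8, 8] -> [0, 0, 4, 16]  score +16 (running 16)
Board after move:
16  0  0  0
 8  0 32  0
 2  4  4  4
 8 16 16 16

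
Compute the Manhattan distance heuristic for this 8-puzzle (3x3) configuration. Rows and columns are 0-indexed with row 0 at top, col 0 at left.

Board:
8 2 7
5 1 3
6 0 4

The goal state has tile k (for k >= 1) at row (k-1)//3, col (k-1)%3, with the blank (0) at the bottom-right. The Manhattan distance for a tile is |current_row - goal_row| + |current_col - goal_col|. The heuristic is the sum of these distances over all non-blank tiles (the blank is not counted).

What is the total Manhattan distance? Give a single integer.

Answer: 17

Derivation:
Tile 8: (0,0)->(2,1) = 3
Tile 2: (0,1)->(0,1) = 0
Tile 7: (0,2)->(2,0) = 4
Tile 5: (1,0)->(1,1) = 1
Tile 1: (1,1)->(0,0) = 2
Tile 3: (1,2)->(0,2) = 1
Tile 6: (2,0)->(1,2) = 3
Tile 4: (2,2)->(1,0) = 3
Sum: 3 + 0 + 4 + 1 + 2 + 1 + 3 + 3 = 17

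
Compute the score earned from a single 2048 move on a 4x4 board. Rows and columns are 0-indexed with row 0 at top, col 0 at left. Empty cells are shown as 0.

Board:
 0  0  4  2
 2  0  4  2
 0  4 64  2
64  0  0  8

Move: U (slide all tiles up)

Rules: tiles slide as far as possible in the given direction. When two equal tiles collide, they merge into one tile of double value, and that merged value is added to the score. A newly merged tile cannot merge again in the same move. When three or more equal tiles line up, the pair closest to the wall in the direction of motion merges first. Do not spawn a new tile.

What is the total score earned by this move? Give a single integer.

Answer: 12

Derivation:
Slide up:
col 0: [0, 2, 0, 64] -> [2, 64, 0, 0]  score +0 (running 0)
col 1: [0, 0, 4, 0] -> [4, 0, 0, 0]  score +0 (running 0)
col 2: [4, 4, 64, 0] -> [8, 64, 0, 0]  score +8 (running 8)
col 3: [2, 2, 2, 8] -> [4, 2, 8, 0]  score +4 (running 12)
Board after move:
 2  4  8  4
64  0 64  2
 0  0  0  8
 0  0  0  0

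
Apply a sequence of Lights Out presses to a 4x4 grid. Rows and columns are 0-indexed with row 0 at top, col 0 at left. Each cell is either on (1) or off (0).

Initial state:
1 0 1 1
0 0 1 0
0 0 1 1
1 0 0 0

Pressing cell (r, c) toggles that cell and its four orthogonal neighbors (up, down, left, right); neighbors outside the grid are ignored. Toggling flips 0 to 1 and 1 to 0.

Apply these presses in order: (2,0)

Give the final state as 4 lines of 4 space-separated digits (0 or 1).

Answer: 1 0 1 1
1 0 1 0
1 1 1 1
0 0 0 0

Derivation:
After press 1 at (2,0):
1 0 1 1
1 0 1 0
1 1 1 1
0 0 0 0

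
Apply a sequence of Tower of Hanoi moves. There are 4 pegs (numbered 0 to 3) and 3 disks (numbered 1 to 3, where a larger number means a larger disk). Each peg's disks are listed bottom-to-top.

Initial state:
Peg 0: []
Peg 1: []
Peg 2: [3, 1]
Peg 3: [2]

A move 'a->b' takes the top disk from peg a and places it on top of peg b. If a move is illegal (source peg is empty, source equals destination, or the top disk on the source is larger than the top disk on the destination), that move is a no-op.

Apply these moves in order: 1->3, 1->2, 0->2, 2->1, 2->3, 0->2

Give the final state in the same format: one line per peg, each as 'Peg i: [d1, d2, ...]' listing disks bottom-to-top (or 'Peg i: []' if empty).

Answer: Peg 0: []
Peg 1: [1]
Peg 2: [3]
Peg 3: [2]

Derivation:
After move 1 (1->3):
Peg 0: []
Peg 1: []
Peg 2: [3, 1]
Peg 3: [2]

After move 2 (1->2):
Peg 0: []
Peg 1: []
Peg 2: [3, 1]
Peg 3: [2]

After move 3 (0->2):
Peg 0: []
Peg 1: []
Peg 2: [3, 1]
Peg 3: [2]

After move 4 (2->1):
Peg 0: []
Peg 1: [1]
Peg 2: [3]
Peg 3: [2]

After move 5 (2->3):
Peg 0: []
Peg 1: [1]
Peg 2: [3]
Peg 3: [2]

After move 6 (0->2):
Peg 0: []
Peg 1: [1]
Peg 2: [3]
Peg 3: [2]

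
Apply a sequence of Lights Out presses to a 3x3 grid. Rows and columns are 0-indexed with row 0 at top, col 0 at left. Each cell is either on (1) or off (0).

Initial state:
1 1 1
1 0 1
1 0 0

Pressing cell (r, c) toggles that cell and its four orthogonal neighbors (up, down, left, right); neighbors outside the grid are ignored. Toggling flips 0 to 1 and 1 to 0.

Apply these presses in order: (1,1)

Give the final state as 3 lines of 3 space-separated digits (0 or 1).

After press 1 at (1,1):
1 0 1
0 1 0
1 1 0

Answer: 1 0 1
0 1 0
1 1 0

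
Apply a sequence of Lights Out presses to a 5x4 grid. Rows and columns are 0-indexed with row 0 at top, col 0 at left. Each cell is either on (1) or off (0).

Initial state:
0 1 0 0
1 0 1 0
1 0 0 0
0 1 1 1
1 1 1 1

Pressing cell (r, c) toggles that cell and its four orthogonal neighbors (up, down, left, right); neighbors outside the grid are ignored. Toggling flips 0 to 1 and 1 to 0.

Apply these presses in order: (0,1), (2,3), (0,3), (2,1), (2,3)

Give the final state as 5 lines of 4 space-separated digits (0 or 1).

Answer: 1 0 0 1
1 0 1 1
0 1 1 0
0 0 1 1
1 1 1 1

Derivation:
After press 1 at (0,1):
1 0 1 0
1 1 1 0
1 0 0 0
0 1 1 1
1 1 1 1

After press 2 at (2,3):
1 0 1 0
1 1 1 1
1 0 1 1
0 1 1 0
1 1 1 1

After press 3 at (0,3):
1 0 0 1
1 1 1 0
1 0 1 1
0 1 1 0
1 1 1 1

After press 4 at (2,1):
1 0 0 1
1 0 1 0
0 1 0 1
0 0 1 0
1 1 1 1

After press 5 at (2,3):
1 0 0 1
1 0 1 1
0 1 1 0
0 0 1 1
1 1 1 1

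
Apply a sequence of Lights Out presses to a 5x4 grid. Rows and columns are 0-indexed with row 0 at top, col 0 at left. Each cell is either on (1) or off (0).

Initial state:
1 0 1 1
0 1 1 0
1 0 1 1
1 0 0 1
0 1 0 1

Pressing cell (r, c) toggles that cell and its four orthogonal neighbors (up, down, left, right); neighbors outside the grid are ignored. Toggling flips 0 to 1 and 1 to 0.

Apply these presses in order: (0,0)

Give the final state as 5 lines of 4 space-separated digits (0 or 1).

After press 1 at (0,0):
0 1 1 1
1 1 1 0
1 0 1 1
1 0 0 1
0 1 0 1

Answer: 0 1 1 1
1 1 1 0
1 0 1 1
1 0 0 1
0 1 0 1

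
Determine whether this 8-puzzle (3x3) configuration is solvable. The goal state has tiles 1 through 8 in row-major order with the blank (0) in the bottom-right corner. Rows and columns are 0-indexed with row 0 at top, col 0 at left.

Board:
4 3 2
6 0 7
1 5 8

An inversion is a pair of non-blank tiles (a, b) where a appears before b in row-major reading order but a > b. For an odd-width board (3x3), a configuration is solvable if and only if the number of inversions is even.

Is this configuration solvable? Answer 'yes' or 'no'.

Inversions (pairs i<j in row-major order where tile[i] > tile[j] > 0): 10
10 is even, so the puzzle is solvable.

Answer: yes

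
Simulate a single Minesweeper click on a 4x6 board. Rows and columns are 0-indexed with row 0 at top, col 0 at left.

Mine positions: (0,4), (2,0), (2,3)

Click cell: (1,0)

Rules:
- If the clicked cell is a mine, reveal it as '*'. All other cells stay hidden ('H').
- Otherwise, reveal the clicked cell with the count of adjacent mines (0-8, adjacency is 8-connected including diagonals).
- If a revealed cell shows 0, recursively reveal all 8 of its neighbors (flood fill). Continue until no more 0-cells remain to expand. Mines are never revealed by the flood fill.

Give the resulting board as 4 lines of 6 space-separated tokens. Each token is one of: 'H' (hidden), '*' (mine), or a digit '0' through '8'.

H H H H H H
1 H H H H H
H H H H H H
H H H H H H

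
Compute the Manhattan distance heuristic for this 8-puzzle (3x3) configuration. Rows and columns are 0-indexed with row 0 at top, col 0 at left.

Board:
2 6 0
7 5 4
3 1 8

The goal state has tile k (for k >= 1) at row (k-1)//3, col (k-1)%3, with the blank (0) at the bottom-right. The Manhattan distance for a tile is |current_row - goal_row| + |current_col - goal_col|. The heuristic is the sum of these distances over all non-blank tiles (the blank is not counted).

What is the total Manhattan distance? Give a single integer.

Tile 2: at (0,0), goal (0,1), distance |0-0|+|0-1| = 1
Tile 6: at (0,1), goal (1,2), distance |0-1|+|1-2| = 2
Tile 7: at (1,0), goal (2,0), distance |1-2|+|0-0| = 1
Tile 5: at (1,1), goal (1,1), distance |1-1|+|1-1| = 0
Tile 4: at (1,2), goal (1,0), distance |1-1|+|2-0| = 2
Tile 3: at (2,0), goal (0,2), distance |2-0|+|0-2| = 4
Tile 1: at (2,1), goal (0,0), distance |2-0|+|1-0| = 3
Tile 8: at (2,2), goal (2,1), distance |2-2|+|2-1| = 1
Sum: 1 + 2 + 1 + 0 + 2 + 4 + 3 + 1 = 14

Answer: 14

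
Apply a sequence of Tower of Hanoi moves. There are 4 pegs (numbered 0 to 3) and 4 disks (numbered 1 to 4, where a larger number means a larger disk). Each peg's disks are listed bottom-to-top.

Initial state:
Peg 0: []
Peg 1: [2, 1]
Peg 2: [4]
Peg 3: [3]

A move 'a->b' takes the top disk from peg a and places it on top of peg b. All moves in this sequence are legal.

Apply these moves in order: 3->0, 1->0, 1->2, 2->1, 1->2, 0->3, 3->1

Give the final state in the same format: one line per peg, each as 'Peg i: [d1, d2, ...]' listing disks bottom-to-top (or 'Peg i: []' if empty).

After move 1 (3->0):
Peg 0: [3]
Peg 1: [2, 1]
Peg 2: [4]
Peg 3: []

After move 2 (1->0):
Peg 0: [3, 1]
Peg 1: [2]
Peg 2: [4]
Peg 3: []

After move 3 (1->2):
Peg 0: [3, 1]
Peg 1: []
Peg 2: [4, 2]
Peg 3: []

After move 4 (2->1):
Peg 0: [3, 1]
Peg 1: [2]
Peg 2: [4]
Peg 3: []

After move 5 (1->2):
Peg 0: [3, 1]
Peg 1: []
Peg 2: [4, 2]
Peg 3: []

After move 6 (0->3):
Peg 0: [3]
Peg 1: []
Peg 2: [4, 2]
Peg 3: [1]

After move 7 (3->1):
Peg 0: [3]
Peg 1: [1]
Peg 2: [4, 2]
Peg 3: []

Answer: Peg 0: [3]
Peg 1: [1]
Peg 2: [4, 2]
Peg 3: []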